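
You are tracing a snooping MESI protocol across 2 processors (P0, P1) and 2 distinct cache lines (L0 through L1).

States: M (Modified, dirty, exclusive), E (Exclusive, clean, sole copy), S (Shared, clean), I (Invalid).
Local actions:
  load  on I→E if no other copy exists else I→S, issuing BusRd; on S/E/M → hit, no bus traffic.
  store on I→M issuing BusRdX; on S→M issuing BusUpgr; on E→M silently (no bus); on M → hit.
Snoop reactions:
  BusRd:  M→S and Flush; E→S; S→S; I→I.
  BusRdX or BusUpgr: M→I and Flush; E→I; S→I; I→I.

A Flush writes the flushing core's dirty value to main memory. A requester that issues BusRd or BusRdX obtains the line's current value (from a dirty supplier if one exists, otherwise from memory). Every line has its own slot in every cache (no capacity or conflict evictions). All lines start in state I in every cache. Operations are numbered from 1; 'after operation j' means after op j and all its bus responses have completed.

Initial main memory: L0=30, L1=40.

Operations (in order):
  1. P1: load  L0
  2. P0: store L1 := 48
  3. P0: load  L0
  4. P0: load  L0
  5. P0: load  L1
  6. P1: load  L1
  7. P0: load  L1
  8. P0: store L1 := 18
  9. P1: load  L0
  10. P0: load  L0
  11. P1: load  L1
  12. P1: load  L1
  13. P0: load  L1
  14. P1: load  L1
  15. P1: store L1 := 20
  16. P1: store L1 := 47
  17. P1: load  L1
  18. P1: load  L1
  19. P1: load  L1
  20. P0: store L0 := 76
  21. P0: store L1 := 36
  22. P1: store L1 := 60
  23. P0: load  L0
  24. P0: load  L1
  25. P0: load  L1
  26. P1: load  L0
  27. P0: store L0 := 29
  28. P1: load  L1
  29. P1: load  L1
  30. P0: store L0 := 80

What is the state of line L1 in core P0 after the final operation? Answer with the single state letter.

step 1: P1: load  L0  ⟶  IE  (L0)  txn=BusRd  M[L0]=30
step 2: P0: store L1 := 48  ⟶  MI  (L1)  txn=BusRdX  M[L1]=40
step 3: P0: load  L0  ⟶  SS  (L0)  txn=BusRd  M[L0]=30
step 4: P0: load  L0  ⟶  SS  (L0)  txn=∅  M[L0]=30
step 5: P0: load  L1  ⟶  MI  (L1)  txn=∅  M[L1]=40
step 6: P1: load  L1  ⟶  SS  (L1)  txn=BusRd+Flush  M[L1]=48
step 7: P0: load  L1  ⟶  SS  (L1)  txn=∅  M[L1]=48
step 8: P0: store L1 := 18  ⟶  MI  (L1)  txn=BusUpgr  M[L1]=48
step 9: P1: load  L0  ⟶  SS  (L0)  txn=∅  M[L0]=30
step 10: P0: load  L0  ⟶  SS  (L0)  txn=∅  M[L0]=30
step 11: P1: load  L1  ⟶  SS  (L1)  txn=BusRd+Flush  M[L1]=18
step 12: P1: load  L1  ⟶  SS  (L1)  txn=∅  M[L1]=18
step 13: P0: load  L1  ⟶  SS  (L1)  txn=∅  M[L1]=18
step 14: P1: load  L1  ⟶  SS  (L1)  txn=∅  M[L1]=18
step 15: P1: store L1 := 20  ⟶  IM  (L1)  txn=BusUpgr  M[L1]=18
step 16: P1: store L1 := 47  ⟶  IM  (L1)  txn=∅  M[L1]=18
step 17: P1: load  L1  ⟶  IM  (L1)  txn=∅  M[L1]=18
step 18: P1: load  L1  ⟶  IM  (L1)  txn=∅  M[L1]=18
step 19: P1: load  L1  ⟶  IM  (L1)  txn=∅  M[L1]=18
step 20: P0: store L0 := 76  ⟶  MI  (L0)  txn=BusUpgr  M[L0]=30
step 21: P0: store L1 := 36  ⟶  MI  (L1)  txn=BusRdX+Flush  M[L1]=47
step 22: P1: store L1 := 60  ⟶  IM  (L1)  txn=BusRdX+Flush  M[L1]=36
step 23: P0: load  L0  ⟶  MI  (L0)  txn=∅  M[L0]=30
step 24: P0: load  L1  ⟶  SS  (L1)  txn=BusRd+Flush  M[L1]=60
step 25: P0: load  L1  ⟶  SS  (L1)  txn=∅  M[L1]=60
step 26: P1: load  L0  ⟶  SS  (L0)  txn=BusRd+Flush  M[L0]=76
step 27: P0: store L0 := 29  ⟶  MI  (L0)  txn=BusUpgr  M[L0]=76
step 28: P1: load  L1  ⟶  SS  (L1)  txn=∅  M[L1]=60
step 29: P1: load  L1  ⟶  SS  (L1)  txn=∅  M[L1]=60
step 30: P0: store L0 := 80  ⟶  MI  (L0)  txn=∅  M[L0]=76

state = S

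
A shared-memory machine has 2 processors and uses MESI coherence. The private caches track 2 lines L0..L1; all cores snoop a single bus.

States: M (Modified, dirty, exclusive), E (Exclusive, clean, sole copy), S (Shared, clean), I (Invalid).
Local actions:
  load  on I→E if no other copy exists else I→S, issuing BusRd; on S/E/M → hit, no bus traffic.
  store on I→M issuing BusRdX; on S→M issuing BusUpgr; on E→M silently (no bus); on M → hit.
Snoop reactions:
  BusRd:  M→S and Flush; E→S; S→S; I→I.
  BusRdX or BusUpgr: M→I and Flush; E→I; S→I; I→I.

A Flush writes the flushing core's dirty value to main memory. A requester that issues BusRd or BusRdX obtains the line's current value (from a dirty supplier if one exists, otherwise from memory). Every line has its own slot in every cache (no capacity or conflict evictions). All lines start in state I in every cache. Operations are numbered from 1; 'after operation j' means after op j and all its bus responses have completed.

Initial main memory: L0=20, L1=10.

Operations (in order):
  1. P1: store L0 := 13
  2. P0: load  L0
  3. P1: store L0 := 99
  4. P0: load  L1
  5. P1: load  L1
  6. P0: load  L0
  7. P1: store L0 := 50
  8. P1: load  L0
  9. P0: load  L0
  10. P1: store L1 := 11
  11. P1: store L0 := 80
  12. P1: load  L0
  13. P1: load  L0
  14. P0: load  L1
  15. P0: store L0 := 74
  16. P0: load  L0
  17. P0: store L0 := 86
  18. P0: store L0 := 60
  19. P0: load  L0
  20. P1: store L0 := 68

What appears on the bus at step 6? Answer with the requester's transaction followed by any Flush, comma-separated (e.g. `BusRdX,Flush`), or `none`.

bus = BusRd,Flush

  op1 P1: store L0 := 13 → I/M on L0; bus BusRdX; mem=20
  op2 P0: load  L0 → S/S on L0; bus BusRd Flush; mem=13
  op3 P1: store L0 := 99 → I/M on L0; bus BusUpgr; mem=13
  op4 P0: load  L1 → E/I on L1; bus BusRd; mem=10
  op5 P1: load  L1 → S/S on L1; bus BusRd; mem=10
  op6 P0: load  L0 → S/S on L0; bus BusRd Flush; mem=99
  op7 P1: store L0 := 50 → I/M on L0; bus BusUpgr; mem=99
  op8 P1: load  L0 → I/M on L0; bus (none); mem=99
  op9 P0: load  L0 → S/S on L0; bus BusRd Flush; mem=50
  op10 P1: store L1 := 11 → I/M on L1; bus BusUpgr; mem=10
  op11 P1: store L0 := 80 → I/M on L0; bus BusUpgr; mem=50
  op12 P1: load  L0 → I/M on L0; bus (none); mem=50
  op13 P1: load  L0 → I/M on L0; bus (none); mem=50
  op14 P0: load  L1 → S/S on L1; bus BusRd Flush; mem=11
  op15 P0: store L0 := 74 → M/I on L0; bus BusRdX Flush; mem=80
  op16 P0: load  L0 → M/I on L0; bus (none); mem=80
  op17 P0: store L0 := 86 → M/I on L0; bus (none); mem=80
  op18 P0: store L0 := 60 → M/I on L0; bus (none); mem=80
  op19 P0: load  L0 → M/I on L0; bus (none); mem=80
  op20 P1: store L0 := 68 → I/M on L0; bus BusRdX Flush; mem=60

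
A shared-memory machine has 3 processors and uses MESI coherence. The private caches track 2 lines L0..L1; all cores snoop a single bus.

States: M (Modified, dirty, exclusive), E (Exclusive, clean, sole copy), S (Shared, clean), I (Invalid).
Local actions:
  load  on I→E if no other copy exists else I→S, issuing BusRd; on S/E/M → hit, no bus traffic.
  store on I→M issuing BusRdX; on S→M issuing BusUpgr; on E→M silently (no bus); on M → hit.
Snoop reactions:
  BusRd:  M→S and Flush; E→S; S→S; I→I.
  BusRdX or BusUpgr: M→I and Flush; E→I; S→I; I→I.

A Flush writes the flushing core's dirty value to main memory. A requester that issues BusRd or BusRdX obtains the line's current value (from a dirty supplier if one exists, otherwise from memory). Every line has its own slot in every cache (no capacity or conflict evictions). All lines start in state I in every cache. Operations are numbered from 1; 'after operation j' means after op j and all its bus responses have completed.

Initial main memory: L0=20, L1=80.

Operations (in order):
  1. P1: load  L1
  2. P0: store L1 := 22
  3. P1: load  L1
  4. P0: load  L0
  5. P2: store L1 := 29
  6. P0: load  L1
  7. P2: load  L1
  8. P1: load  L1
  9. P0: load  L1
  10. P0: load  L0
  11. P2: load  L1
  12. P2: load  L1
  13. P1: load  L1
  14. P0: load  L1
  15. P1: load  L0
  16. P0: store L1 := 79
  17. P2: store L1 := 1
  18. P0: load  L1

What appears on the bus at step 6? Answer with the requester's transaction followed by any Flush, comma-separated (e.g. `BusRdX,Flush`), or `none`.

[1] P1: load  L1 | P0:I, P1:E(80), P2:I | bus: BusRd
[2] P0: store L1 := 22 | P0:M(22), P1:I, P2:I | bus: BusRdX
[3] P1: load  L1 | P0:S(22), P1:S(22), P2:I | bus: BusRd,Flush
[4] P0: load  L0 | P0:E(20), P1:I, P2:I | bus: BusRd
[5] P2: store L1 := 29 | P0:I, P1:I, P2:M(29) | bus: BusRdX
[6] P0: load  L1 | P0:S(29), P1:I, P2:S(29) | bus: BusRd,Flush
[7] P2: load  L1 | P0:S(29), P1:I, P2:S(29) | bus: none
[8] P1: load  L1 | P0:S(29), P1:S(29), P2:S(29) | bus: BusRd
[9] P0: load  L1 | P0:S(29), P1:S(29), P2:S(29) | bus: none
[10] P0: load  L0 | P0:E(20), P1:I, P2:I | bus: none
[11] P2: load  L1 | P0:S(29), P1:S(29), P2:S(29) | bus: none
[12] P2: load  L1 | P0:S(29), P1:S(29), P2:S(29) | bus: none
[13] P1: load  L1 | P0:S(29), P1:S(29), P2:S(29) | bus: none
[14] P0: load  L1 | P0:S(29), P1:S(29), P2:S(29) | bus: none
[15] P1: load  L0 | P0:S(20), P1:S(20), P2:I | bus: BusRd
[16] P0: store L1 := 79 | P0:M(79), P1:I, P2:I | bus: BusUpgr
[17] P2: store L1 := 1 | P0:I, P1:I, P2:M(1) | bus: BusRdX,Flush
[18] P0: load  L1 | P0:S(1), P1:I, P2:S(1) | bus: BusRd,Flush

bus = BusRd,Flush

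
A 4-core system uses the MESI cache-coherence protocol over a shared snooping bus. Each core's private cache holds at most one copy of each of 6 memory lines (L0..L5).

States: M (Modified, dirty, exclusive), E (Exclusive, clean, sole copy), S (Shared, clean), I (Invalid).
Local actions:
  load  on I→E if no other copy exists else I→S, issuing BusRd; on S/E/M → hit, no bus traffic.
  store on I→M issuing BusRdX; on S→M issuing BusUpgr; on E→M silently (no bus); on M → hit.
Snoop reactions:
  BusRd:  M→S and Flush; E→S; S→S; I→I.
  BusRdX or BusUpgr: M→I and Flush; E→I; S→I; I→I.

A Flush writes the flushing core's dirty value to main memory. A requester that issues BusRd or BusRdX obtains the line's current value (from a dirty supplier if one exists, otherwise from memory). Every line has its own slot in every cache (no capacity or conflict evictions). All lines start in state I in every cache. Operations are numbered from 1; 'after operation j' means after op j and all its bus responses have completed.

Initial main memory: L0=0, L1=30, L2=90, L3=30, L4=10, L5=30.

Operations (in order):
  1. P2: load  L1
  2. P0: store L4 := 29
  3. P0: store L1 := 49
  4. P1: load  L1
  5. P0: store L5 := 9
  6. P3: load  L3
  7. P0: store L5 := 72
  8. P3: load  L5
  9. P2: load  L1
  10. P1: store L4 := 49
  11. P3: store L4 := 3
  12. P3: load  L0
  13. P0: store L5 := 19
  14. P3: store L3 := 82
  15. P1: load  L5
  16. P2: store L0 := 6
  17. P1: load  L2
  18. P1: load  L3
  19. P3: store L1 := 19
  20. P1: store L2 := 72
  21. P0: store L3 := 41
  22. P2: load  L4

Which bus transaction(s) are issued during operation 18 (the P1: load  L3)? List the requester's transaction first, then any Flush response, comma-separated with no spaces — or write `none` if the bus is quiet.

[1] P2: load  L1 | P0:I, P1:I, P2:E(30), P3:I | bus: BusRd
[2] P0: store L4 := 29 | P0:M(29), P1:I, P2:I, P3:I | bus: BusRdX
[3] P0: store L1 := 49 | P0:M(49), P1:I, P2:I, P3:I | bus: BusRdX
[4] P1: load  L1 | P0:S(49), P1:S(49), P2:I, P3:I | bus: BusRd,Flush
[5] P0: store L5 := 9 | P0:M(9), P1:I, P2:I, P3:I | bus: BusRdX
[6] P3: load  L3 | P0:I, P1:I, P2:I, P3:E(30) | bus: BusRd
[7] P0: store L5 := 72 | P0:M(72), P1:I, P2:I, P3:I | bus: none
[8] P3: load  L5 | P0:S(72), P1:I, P2:I, P3:S(72) | bus: BusRd,Flush
[9] P2: load  L1 | P0:S(49), P1:S(49), P2:S(49), P3:I | bus: BusRd
[10] P1: store L4 := 49 | P0:I, P1:M(49), P2:I, P3:I | bus: BusRdX,Flush
[11] P3: store L4 := 3 | P0:I, P1:I, P2:I, P3:M(3) | bus: BusRdX,Flush
[12] P3: load  L0 | P0:I, P1:I, P2:I, P3:E(0) | bus: BusRd
[13] P0: store L5 := 19 | P0:M(19), P1:I, P2:I, P3:I | bus: BusUpgr
[14] P3: store L3 := 82 | P0:I, P1:I, P2:I, P3:M(82) | bus: none
[15] P1: load  L5 | P0:S(19), P1:S(19), P2:I, P3:I | bus: BusRd,Flush
[16] P2: store L0 := 6 | P0:I, P1:I, P2:M(6), P3:I | bus: BusRdX
[17] P1: load  L2 | P0:I, P1:E(90), P2:I, P3:I | bus: BusRd
[18] P1: load  L3 | P0:I, P1:S(82), P2:I, P3:S(82) | bus: BusRd,Flush
[19] P3: store L1 := 19 | P0:I, P1:I, P2:I, P3:M(19) | bus: BusRdX
[20] P1: store L2 := 72 | P0:I, P1:M(72), P2:I, P3:I | bus: none
[21] P0: store L3 := 41 | P0:M(41), P1:I, P2:I, P3:I | bus: BusRdX
[22] P2: load  L4 | P0:I, P1:I, P2:S(3), P3:S(3) | bus: BusRd,Flush

bus = BusRd,Flush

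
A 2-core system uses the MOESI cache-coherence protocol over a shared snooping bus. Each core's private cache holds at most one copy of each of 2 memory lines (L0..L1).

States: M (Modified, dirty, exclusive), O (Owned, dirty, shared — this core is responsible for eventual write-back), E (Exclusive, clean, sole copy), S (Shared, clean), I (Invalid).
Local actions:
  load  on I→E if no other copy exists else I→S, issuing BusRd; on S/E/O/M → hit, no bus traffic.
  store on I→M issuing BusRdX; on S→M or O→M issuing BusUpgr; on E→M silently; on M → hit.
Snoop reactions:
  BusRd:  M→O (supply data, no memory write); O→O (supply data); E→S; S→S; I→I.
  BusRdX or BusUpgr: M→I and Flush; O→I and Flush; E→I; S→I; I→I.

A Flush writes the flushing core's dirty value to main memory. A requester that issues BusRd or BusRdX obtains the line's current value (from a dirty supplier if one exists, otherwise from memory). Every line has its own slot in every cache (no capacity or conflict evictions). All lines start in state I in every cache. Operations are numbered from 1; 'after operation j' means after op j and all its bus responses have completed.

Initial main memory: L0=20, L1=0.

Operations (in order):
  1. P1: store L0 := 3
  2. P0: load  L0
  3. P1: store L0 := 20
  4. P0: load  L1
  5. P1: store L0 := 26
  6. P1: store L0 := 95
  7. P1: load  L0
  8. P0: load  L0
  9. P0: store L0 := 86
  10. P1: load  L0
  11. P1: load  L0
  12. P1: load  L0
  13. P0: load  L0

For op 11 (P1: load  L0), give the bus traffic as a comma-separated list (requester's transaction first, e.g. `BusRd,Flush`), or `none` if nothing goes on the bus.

step 1: P1: store L0 := 3  ⟶  IM  (L0)  txn=BusRdX  M[L0]=20
step 2: P0: load  L0  ⟶  SO  (L0)  txn=BusRd  M[L0]=20
step 3: P1: store L0 := 20  ⟶  IM  (L0)  txn=BusUpgr  M[L0]=20
step 4: P0: load  L1  ⟶  EI  (L1)  txn=BusRd  M[L1]=0
step 5: P1: store L0 := 26  ⟶  IM  (L0)  txn=∅  M[L0]=20
step 6: P1: store L0 := 95  ⟶  IM  (L0)  txn=∅  M[L0]=20
step 7: P1: load  L0  ⟶  IM  (L0)  txn=∅  M[L0]=20
step 8: P0: load  L0  ⟶  SO  (L0)  txn=BusRd  M[L0]=20
step 9: P0: store L0 := 86  ⟶  MI  (L0)  txn=BusUpgr+Flush  M[L0]=95
step 10: P1: load  L0  ⟶  OS  (L0)  txn=BusRd  M[L0]=95
step 11: P1: load  L0  ⟶  OS  (L0)  txn=∅  M[L0]=95
step 12: P1: load  L0  ⟶  OS  (L0)  txn=∅  M[L0]=95
step 13: P0: load  L0  ⟶  OS  (L0)  txn=∅  M[L0]=95

bus = none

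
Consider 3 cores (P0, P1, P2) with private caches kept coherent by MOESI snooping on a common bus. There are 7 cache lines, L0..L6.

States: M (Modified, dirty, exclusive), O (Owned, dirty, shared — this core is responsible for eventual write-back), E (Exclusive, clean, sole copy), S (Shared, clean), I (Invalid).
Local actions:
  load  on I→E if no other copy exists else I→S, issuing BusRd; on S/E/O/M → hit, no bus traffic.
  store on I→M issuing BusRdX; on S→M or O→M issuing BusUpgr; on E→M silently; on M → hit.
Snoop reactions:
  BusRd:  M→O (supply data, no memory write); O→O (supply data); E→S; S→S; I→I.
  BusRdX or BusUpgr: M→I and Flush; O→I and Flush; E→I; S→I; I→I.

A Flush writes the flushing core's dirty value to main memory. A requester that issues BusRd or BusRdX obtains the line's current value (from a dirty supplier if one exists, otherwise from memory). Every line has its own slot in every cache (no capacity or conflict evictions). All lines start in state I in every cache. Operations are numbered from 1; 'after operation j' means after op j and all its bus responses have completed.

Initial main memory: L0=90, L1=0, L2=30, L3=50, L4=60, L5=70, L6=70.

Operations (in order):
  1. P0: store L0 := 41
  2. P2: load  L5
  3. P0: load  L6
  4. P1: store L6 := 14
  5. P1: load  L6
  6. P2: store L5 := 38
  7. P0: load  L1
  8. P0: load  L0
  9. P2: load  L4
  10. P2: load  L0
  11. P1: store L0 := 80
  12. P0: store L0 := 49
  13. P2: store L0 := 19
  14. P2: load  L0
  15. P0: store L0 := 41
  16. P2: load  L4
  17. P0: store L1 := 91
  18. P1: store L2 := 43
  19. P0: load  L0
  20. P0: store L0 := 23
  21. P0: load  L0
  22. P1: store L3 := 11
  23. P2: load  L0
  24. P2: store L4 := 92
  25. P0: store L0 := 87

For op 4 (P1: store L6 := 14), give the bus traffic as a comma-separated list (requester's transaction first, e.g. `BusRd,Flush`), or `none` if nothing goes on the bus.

bus = BusRdX

step 1: P0: store L0 := 41  ⟶  MII  (L0)  txn=BusRdX  M[L0]=90
step 2: P2: load  L5  ⟶  IIE  (L5)  txn=BusRd  M[L5]=70
step 3: P0: load  L6  ⟶  EII  (L6)  txn=BusRd  M[L6]=70
step 4: P1: store L6 := 14  ⟶  IMI  (L6)  txn=BusRdX  M[L6]=70
step 5: P1: load  L6  ⟶  IMI  (L6)  txn=∅  M[L6]=70
step 6: P2: store L5 := 38  ⟶  IIM  (L5)  txn=∅  M[L5]=70
step 7: P0: load  L1  ⟶  EII  (L1)  txn=BusRd  M[L1]=0
step 8: P0: load  L0  ⟶  MII  (L0)  txn=∅  M[L0]=90
step 9: P2: load  L4  ⟶  IIE  (L4)  txn=BusRd  M[L4]=60
step 10: P2: load  L0  ⟶  OIS  (L0)  txn=BusRd  M[L0]=90
step 11: P1: store L0 := 80  ⟶  IMI  (L0)  txn=BusRdX+Flush  M[L0]=41
step 12: P0: store L0 := 49  ⟶  MII  (L0)  txn=BusRdX+Flush  M[L0]=80
step 13: P2: store L0 := 19  ⟶  IIM  (L0)  txn=BusRdX+Flush  M[L0]=49
step 14: P2: load  L0  ⟶  IIM  (L0)  txn=∅  M[L0]=49
step 15: P0: store L0 := 41  ⟶  MII  (L0)  txn=BusRdX+Flush  M[L0]=19
step 16: P2: load  L4  ⟶  IIE  (L4)  txn=∅  M[L4]=60
step 17: P0: store L1 := 91  ⟶  MII  (L1)  txn=∅  M[L1]=0
step 18: P1: store L2 := 43  ⟶  IMI  (L2)  txn=BusRdX  M[L2]=30
step 19: P0: load  L0  ⟶  MII  (L0)  txn=∅  M[L0]=19
step 20: P0: store L0 := 23  ⟶  MII  (L0)  txn=∅  M[L0]=19
step 21: P0: load  L0  ⟶  MII  (L0)  txn=∅  M[L0]=19
step 22: P1: store L3 := 11  ⟶  IMI  (L3)  txn=BusRdX  M[L3]=50
step 23: P2: load  L0  ⟶  OIS  (L0)  txn=BusRd  M[L0]=19
step 24: P2: store L4 := 92  ⟶  IIM  (L4)  txn=∅  M[L4]=60
step 25: P0: store L0 := 87  ⟶  MII  (L0)  txn=BusUpgr  M[L0]=19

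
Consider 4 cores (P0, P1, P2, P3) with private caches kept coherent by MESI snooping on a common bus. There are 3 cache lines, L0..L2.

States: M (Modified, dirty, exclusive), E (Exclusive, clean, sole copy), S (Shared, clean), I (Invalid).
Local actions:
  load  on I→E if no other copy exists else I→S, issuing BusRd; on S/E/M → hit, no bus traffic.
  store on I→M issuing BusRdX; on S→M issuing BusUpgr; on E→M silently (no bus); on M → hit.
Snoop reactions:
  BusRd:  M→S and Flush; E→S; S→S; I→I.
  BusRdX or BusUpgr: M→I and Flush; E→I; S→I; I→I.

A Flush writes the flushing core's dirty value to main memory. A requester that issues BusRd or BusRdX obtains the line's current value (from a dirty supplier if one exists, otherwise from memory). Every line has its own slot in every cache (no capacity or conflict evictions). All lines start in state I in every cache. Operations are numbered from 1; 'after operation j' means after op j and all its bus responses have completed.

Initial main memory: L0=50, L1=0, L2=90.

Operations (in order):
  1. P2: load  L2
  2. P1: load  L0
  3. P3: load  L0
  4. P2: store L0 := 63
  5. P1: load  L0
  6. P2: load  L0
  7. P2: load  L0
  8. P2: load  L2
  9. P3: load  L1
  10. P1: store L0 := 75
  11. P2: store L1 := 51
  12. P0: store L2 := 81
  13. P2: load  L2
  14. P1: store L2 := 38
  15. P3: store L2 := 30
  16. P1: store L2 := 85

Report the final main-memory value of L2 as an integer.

memory[L2] = 30

[1] P2: load  L2 | P0:I, P1:I, P2:E(90), P3:I | bus: BusRd
[2] P1: load  L0 | P0:I, P1:E(50), P2:I, P3:I | bus: BusRd
[3] P3: load  L0 | P0:I, P1:S(50), P2:I, P3:S(50) | bus: BusRd
[4] P2: store L0 := 63 | P0:I, P1:I, P2:M(63), P3:I | bus: BusRdX
[5] P1: load  L0 | P0:I, P1:S(63), P2:S(63), P3:I | bus: BusRd,Flush
[6] P2: load  L0 | P0:I, P1:S(63), P2:S(63), P3:I | bus: none
[7] P2: load  L0 | P0:I, P1:S(63), P2:S(63), P3:I | bus: none
[8] P2: load  L2 | P0:I, P1:I, P2:E(90), P3:I | bus: none
[9] P3: load  L1 | P0:I, P1:I, P2:I, P3:E(0) | bus: BusRd
[10] P1: store L0 := 75 | P0:I, P1:M(75), P2:I, P3:I | bus: BusUpgr
[11] P2: store L1 := 51 | P0:I, P1:I, P2:M(51), P3:I | bus: BusRdX
[12] P0: store L2 := 81 | P0:M(81), P1:I, P2:I, P3:I | bus: BusRdX
[13] P2: load  L2 | P0:S(81), P1:I, P2:S(81), P3:I | bus: BusRd,Flush
[14] P1: store L2 := 38 | P0:I, P1:M(38), P2:I, P3:I | bus: BusRdX
[15] P3: store L2 := 30 | P0:I, P1:I, P2:I, P3:M(30) | bus: BusRdX,Flush
[16] P1: store L2 := 85 | P0:I, P1:M(85), P2:I, P3:I | bus: BusRdX,Flush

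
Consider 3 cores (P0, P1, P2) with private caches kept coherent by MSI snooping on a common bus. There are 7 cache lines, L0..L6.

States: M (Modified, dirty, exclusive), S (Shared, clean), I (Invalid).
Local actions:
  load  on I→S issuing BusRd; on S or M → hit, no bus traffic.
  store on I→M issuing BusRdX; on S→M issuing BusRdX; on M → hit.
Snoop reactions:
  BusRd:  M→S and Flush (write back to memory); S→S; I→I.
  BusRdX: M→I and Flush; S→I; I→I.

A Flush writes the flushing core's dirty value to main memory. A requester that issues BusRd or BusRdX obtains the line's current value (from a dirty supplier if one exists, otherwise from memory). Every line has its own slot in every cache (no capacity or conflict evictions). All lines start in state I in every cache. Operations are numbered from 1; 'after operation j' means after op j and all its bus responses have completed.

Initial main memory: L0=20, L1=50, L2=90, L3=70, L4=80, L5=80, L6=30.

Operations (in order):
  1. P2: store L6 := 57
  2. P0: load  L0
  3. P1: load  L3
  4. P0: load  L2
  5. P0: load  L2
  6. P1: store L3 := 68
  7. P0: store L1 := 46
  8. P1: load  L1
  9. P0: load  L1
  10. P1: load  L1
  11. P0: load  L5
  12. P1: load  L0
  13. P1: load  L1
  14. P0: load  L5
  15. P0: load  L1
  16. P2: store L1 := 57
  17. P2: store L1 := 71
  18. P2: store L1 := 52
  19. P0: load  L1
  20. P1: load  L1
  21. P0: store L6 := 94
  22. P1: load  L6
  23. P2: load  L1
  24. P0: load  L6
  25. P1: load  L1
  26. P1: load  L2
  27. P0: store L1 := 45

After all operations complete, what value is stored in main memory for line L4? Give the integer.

memory[L4] = 80

step 1: P2: store L6 := 57  ⟶  IIM  (L6)  txn=BusRdX  M[L6]=30
step 2: P0: load  L0  ⟶  SII  (L0)  txn=BusRd  M[L0]=20
step 3: P1: load  L3  ⟶  ISI  (L3)  txn=BusRd  M[L3]=70
step 4: P0: load  L2  ⟶  SII  (L2)  txn=BusRd  M[L2]=90
step 5: P0: load  L2  ⟶  SII  (L2)  txn=∅  M[L2]=90
step 6: P1: store L3 := 68  ⟶  IMI  (L3)  txn=BusRdX  M[L3]=70
step 7: P0: store L1 := 46  ⟶  MII  (L1)  txn=BusRdX  M[L1]=50
step 8: P1: load  L1  ⟶  SSI  (L1)  txn=BusRd+Flush  M[L1]=46
step 9: P0: load  L1  ⟶  SSI  (L1)  txn=∅  M[L1]=46
step 10: P1: load  L1  ⟶  SSI  (L1)  txn=∅  M[L1]=46
step 11: P0: load  L5  ⟶  SII  (L5)  txn=BusRd  M[L5]=80
step 12: P1: load  L0  ⟶  SSI  (L0)  txn=BusRd  M[L0]=20
step 13: P1: load  L1  ⟶  SSI  (L1)  txn=∅  M[L1]=46
step 14: P0: load  L5  ⟶  SII  (L5)  txn=∅  M[L5]=80
step 15: P0: load  L1  ⟶  SSI  (L1)  txn=∅  M[L1]=46
step 16: P2: store L1 := 57  ⟶  IIM  (L1)  txn=BusRdX  M[L1]=46
step 17: P2: store L1 := 71  ⟶  IIM  (L1)  txn=∅  M[L1]=46
step 18: P2: store L1 := 52  ⟶  IIM  (L1)  txn=∅  M[L1]=46
step 19: P0: load  L1  ⟶  SIS  (L1)  txn=BusRd+Flush  M[L1]=52
step 20: P1: load  L1  ⟶  SSS  (L1)  txn=BusRd  M[L1]=52
step 21: P0: store L6 := 94  ⟶  MII  (L6)  txn=BusRdX+Flush  M[L6]=57
step 22: P1: load  L6  ⟶  SSI  (L6)  txn=BusRd+Flush  M[L6]=94
step 23: P2: load  L1  ⟶  SSS  (L1)  txn=∅  M[L1]=52
step 24: P0: load  L6  ⟶  SSI  (L6)  txn=∅  M[L6]=94
step 25: P1: load  L1  ⟶  SSS  (L1)  txn=∅  M[L1]=52
step 26: P1: load  L2  ⟶  SSI  (L2)  txn=BusRd  M[L2]=90
step 27: P0: store L1 := 45  ⟶  MII  (L1)  txn=BusRdX  M[L1]=52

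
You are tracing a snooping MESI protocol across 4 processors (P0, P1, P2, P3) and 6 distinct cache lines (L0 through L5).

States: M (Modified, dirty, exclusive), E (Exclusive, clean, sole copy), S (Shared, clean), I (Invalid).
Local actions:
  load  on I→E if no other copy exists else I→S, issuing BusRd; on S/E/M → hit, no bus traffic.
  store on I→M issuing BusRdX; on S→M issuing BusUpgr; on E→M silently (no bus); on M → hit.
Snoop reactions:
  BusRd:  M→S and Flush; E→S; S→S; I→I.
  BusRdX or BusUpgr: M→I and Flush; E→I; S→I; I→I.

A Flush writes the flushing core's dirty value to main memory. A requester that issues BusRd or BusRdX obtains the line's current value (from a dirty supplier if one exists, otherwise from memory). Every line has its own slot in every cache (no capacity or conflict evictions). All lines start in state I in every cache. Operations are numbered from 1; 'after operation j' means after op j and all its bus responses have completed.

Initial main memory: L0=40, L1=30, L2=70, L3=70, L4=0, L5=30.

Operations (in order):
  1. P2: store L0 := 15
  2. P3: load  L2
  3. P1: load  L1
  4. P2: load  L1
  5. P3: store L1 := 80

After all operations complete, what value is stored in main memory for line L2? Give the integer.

memory[L2] = 70

step 1: P2: store L0 := 15  ⟶  IIMI  (L0)  txn=BusRdX  M[L0]=40
step 2: P3: load  L2  ⟶  IIIE  (L2)  txn=BusRd  M[L2]=70
step 3: P1: load  L1  ⟶  IEII  (L1)  txn=BusRd  M[L1]=30
step 4: P2: load  L1  ⟶  ISSI  (L1)  txn=BusRd  M[L1]=30
step 5: P3: store L1 := 80  ⟶  IIIM  (L1)  txn=BusRdX  M[L1]=30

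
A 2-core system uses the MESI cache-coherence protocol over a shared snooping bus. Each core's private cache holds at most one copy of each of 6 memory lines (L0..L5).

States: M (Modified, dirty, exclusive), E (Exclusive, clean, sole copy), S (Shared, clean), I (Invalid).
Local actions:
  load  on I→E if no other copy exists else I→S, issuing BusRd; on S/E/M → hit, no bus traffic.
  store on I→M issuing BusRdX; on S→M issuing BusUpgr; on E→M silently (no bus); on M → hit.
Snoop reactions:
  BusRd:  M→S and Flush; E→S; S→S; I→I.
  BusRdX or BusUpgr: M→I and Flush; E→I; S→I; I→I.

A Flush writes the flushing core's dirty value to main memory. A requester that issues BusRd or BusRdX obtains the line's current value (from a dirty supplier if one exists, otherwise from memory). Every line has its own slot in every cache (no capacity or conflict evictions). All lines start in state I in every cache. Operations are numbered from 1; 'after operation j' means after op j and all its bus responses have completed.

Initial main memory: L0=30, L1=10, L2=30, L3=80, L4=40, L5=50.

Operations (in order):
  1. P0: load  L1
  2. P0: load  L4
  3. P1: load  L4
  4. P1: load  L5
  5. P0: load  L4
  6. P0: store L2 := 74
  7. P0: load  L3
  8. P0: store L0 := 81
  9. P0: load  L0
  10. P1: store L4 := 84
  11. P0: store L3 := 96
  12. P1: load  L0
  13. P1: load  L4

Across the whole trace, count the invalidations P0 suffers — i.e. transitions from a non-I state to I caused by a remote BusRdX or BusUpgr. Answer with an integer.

invalidations = 1

[1] P0: load  L1 | P0:E(10), P1:I | bus: BusRd
[2] P0: load  L4 | P0:E(40), P1:I | bus: BusRd
[3] P1: load  L4 | P0:S(40), P1:S(40) | bus: BusRd
[4] P1: load  L5 | P0:I, P1:E(50) | bus: BusRd
[5] P0: load  L4 | P0:S(40), P1:S(40) | bus: none
[6] P0: store L2 := 74 | P0:M(74), P1:I | bus: BusRdX
[7] P0: load  L3 | P0:E(80), P1:I | bus: BusRd
[8] P0: store L0 := 81 | P0:M(81), P1:I | bus: BusRdX
[9] P0: load  L0 | P0:M(81), P1:I | bus: none
[10] P1: store L4 := 84 | P0:I, P1:M(84) | bus: BusUpgr
[11] P0: store L3 := 96 | P0:M(96), P1:I | bus: none
[12] P1: load  L0 | P0:S(81), P1:S(81) | bus: BusRd,Flush
[13] P1: load  L4 | P0:I, P1:M(84) | bus: none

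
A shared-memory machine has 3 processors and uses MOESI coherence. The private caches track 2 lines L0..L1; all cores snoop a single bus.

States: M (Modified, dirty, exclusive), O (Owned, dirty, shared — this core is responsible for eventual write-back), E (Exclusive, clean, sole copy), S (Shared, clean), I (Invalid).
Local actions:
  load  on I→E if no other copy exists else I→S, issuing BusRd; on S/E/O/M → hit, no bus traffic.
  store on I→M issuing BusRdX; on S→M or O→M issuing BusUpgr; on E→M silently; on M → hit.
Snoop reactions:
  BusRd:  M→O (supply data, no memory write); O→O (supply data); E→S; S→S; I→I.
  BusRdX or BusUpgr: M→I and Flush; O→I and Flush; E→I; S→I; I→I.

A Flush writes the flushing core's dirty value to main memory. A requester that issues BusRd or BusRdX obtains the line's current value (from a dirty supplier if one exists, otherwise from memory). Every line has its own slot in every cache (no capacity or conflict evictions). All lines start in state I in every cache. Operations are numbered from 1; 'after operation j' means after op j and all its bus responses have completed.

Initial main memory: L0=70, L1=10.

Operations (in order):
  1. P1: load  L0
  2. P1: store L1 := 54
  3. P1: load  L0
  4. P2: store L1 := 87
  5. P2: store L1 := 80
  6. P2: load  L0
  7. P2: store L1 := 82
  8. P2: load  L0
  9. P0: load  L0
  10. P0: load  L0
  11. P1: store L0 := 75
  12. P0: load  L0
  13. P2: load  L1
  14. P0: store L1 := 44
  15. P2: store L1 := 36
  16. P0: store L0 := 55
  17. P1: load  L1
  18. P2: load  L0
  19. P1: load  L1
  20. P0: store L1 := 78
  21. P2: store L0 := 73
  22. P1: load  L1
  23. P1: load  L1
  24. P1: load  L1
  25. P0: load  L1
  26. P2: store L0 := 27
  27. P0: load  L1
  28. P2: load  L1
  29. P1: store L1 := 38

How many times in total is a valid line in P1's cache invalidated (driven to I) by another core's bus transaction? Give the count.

invalidations = 3

step 1: P1: load  L0  ⟶  IEI  (L0)  txn=BusRd  M[L0]=70
step 2: P1: store L1 := 54  ⟶  IMI  (L1)  txn=BusRdX  M[L1]=10
step 3: P1: load  L0  ⟶  IEI  (L0)  txn=∅  M[L0]=70
step 4: P2: store L1 := 87  ⟶  IIM  (L1)  txn=BusRdX+Flush  M[L1]=54
step 5: P2: store L1 := 80  ⟶  IIM  (L1)  txn=∅  M[L1]=54
step 6: P2: load  L0  ⟶  ISS  (L0)  txn=BusRd  M[L0]=70
step 7: P2: store L1 := 82  ⟶  IIM  (L1)  txn=∅  M[L1]=54
step 8: P2: load  L0  ⟶  ISS  (L0)  txn=∅  M[L0]=70
step 9: P0: load  L0  ⟶  SSS  (L0)  txn=BusRd  M[L0]=70
step 10: P0: load  L0  ⟶  SSS  (L0)  txn=∅  M[L0]=70
step 11: P1: store L0 := 75  ⟶  IMI  (L0)  txn=BusUpgr  M[L0]=70
step 12: P0: load  L0  ⟶  SOI  (L0)  txn=BusRd  M[L0]=70
step 13: P2: load  L1  ⟶  IIM  (L1)  txn=∅  M[L1]=54
step 14: P0: store L1 := 44  ⟶  MII  (L1)  txn=BusRdX+Flush  M[L1]=82
step 15: P2: store L1 := 36  ⟶  IIM  (L1)  txn=BusRdX+Flush  M[L1]=44
step 16: P0: store L0 := 55  ⟶  MII  (L0)  txn=BusUpgr+Flush  M[L0]=75
step 17: P1: load  L1  ⟶  ISO  (L1)  txn=BusRd  M[L1]=44
step 18: P2: load  L0  ⟶  OIS  (L0)  txn=BusRd  M[L0]=75
step 19: P1: load  L1  ⟶  ISO  (L1)  txn=∅  M[L1]=44
step 20: P0: store L1 := 78  ⟶  MII  (L1)  txn=BusRdX+Flush  M[L1]=36
step 21: P2: store L0 := 73  ⟶  IIM  (L0)  txn=BusUpgr+Flush  M[L0]=55
step 22: P1: load  L1  ⟶  OSI  (L1)  txn=BusRd  M[L1]=36
step 23: P1: load  L1  ⟶  OSI  (L1)  txn=∅  M[L1]=36
step 24: P1: load  L1  ⟶  OSI  (L1)  txn=∅  M[L1]=36
step 25: P0: load  L1  ⟶  OSI  (L1)  txn=∅  M[L1]=36
step 26: P2: store L0 := 27  ⟶  IIM  (L0)  txn=∅  M[L0]=55
step 27: P0: load  L1  ⟶  OSI  (L1)  txn=∅  M[L1]=36
step 28: P2: load  L1  ⟶  OSS  (L1)  txn=BusRd  M[L1]=36
step 29: P1: store L1 := 38  ⟶  IMI  (L1)  txn=BusUpgr+Flush  M[L1]=78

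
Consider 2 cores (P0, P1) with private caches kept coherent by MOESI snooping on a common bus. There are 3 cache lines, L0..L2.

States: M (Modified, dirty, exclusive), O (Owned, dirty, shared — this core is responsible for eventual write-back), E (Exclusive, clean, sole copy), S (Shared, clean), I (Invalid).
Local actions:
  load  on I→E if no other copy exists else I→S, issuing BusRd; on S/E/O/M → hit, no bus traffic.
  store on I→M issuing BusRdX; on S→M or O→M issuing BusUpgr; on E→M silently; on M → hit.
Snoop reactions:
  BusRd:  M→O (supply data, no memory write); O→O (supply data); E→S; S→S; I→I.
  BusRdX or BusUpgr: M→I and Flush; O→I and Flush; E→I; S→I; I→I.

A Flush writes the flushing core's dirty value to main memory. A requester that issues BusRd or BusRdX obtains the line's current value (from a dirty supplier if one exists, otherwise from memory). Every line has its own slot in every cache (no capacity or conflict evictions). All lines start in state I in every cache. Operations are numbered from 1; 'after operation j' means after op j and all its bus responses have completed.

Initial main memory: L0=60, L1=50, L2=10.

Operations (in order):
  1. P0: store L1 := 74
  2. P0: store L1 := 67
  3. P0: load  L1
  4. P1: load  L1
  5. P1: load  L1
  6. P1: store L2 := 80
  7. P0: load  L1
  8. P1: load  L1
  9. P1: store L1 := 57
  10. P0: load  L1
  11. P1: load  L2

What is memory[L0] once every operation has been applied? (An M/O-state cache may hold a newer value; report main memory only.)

step 1: P0: store L1 := 74  ⟶  MI  (L1)  txn=BusRdX  M[L1]=50
step 2: P0: store L1 := 67  ⟶  MI  (L1)  txn=∅  M[L1]=50
step 3: P0: load  L1  ⟶  MI  (L1)  txn=∅  M[L1]=50
step 4: P1: load  L1  ⟶  OS  (L1)  txn=BusRd  M[L1]=50
step 5: P1: load  L1  ⟶  OS  (L1)  txn=∅  M[L1]=50
step 6: P1: store L2 := 80  ⟶  IM  (L2)  txn=BusRdX  M[L2]=10
step 7: P0: load  L1  ⟶  OS  (L1)  txn=∅  M[L1]=50
step 8: P1: load  L1  ⟶  OS  (L1)  txn=∅  M[L1]=50
step 9: P1: store L1 := 57  ⟶  IM  (L1)  txn=BusUpgr+Flush  M[L1]=67
step 10: P0: load  L1  ⟶  SO  (L1)  txn=BusRd  M[L1]=67
step 11: P1: load  L2  ⟶  IM  (L2)  txn=∅  M[L2]=10

memory[L0] = 60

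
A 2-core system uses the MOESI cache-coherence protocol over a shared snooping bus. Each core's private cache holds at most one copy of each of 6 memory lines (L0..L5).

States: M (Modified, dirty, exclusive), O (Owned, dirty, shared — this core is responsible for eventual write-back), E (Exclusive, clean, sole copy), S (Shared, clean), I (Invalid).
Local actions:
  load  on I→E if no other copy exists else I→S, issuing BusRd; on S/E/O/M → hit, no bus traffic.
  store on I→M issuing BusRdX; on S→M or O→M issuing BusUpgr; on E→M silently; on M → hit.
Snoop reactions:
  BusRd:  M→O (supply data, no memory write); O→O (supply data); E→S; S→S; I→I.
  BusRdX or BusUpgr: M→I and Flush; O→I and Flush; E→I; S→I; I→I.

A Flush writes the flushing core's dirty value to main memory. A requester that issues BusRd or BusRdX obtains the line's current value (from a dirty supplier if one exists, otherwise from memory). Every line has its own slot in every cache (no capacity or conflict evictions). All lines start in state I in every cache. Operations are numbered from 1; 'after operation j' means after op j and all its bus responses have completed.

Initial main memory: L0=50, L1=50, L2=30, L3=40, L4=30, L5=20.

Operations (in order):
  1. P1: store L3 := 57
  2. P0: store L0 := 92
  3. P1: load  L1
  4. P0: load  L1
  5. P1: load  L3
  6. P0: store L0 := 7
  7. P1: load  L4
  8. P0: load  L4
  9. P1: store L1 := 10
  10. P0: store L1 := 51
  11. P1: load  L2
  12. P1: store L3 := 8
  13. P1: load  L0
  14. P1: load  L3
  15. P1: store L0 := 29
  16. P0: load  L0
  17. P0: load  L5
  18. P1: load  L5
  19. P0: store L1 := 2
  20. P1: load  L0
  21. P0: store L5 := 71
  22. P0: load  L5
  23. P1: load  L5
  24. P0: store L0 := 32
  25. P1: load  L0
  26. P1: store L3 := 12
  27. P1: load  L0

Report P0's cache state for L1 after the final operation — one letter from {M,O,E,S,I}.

1. P1: store L3 := 57  bus=[BusRdX]  L3: P0=I P1=M  mem[L3]=40
2. P0: store L0 := 92  bus=[BusRdX]  L0: P0=M P1=I  mem[L0]=50
3. P1: load  L1  bus=[BusRd]  L1: P0=I P1=E  mem[L1]=50
4. P0: load  L1  bus=[BusRd]  L1: P0=S P1=S  mem[L1]=50
5. P1: load  L3  bus=[-]  L3: P0=I P1=M  mem[L3]=40
6. P0: store L0 := 7  bus=[-]  L0: P0=M P1=I  mem[L0]=50
7. P1: load  L4  bus=[BusRd]  L4: P0=I P1=E  mem[L4]=30
8. P0: load  L4  bus=[BusRd]  L4: P0=S P1=S  mem[L4]=30
9. P1: store L1 := 10  bus=[BusUpgr]  L1: P0=I P1=M  mem[L1]=50
10. P0: store L1 := 51  bus=[BusRdX,Flush]  L1: P0=M P1=I  mem[L1]=10
11. P1: load  L2  bus=[BusRd]  L2: P0=I P1=E  mem[L2]=30
12. P1: store L3 := 8  bus=[-]  L3: P0=I P1=M  mem[L3]=40
13. P1: load  L0  bus=[BusRd]  L0: P0=O P1=S  mem[L0]=50
14. P1: load  L3  bus=[-]  L3: P0=I P1=M  mem[L3]=40
15. P1: store L0 := 29  bus=[BusUpgr,Flush]  L0: P0=I P1=M  mem[L0]=7
16. P0: load  L0  bus=[BusRd]  L0: P0=S P1=O  mem[L0]=7
17. P0: load  L5  bus=[BusRd]  L5: P0=E P1=I  mem[L5]=20
18. P1: load  L5  bus=[BusRd]  L5: P0=S P1=S  mem[L5]=20
19. P0: store L1 := 2  bus=[-]  L1: P0=M P1=I  mem[L1]=10
20. P1: load  L0  bus=[-]  L0: P0=S P1=O  mem[L0]=7
21. P0: store L5 := 71  bus=[BusUpgr]  L5: P0=M P1=I  mem[L5]=20
22. P0: load  L5  bus=[-]  L5: P0=M P1=I  mem[L5]=20
23. P1: load  L5  bus=[BusRd]  L5: P0=O P1=S  mem[L5]=20
24. P0: store L0 := 32  bus=[BusUpgr,Flush]  L0: P0=M P1=I  mem[L0]=29
25. P1: load  L0  bus=[BusRd]  L0: P0=O P1=S  mem[L0]=29
26. P1: store L3 := 12  bus=[-]  L3: P0=I P1=M  mem[L3]=40
27. P1: load  L0  bus=[-]  L0: P0=O P1=S  mem[L0]=29

state = M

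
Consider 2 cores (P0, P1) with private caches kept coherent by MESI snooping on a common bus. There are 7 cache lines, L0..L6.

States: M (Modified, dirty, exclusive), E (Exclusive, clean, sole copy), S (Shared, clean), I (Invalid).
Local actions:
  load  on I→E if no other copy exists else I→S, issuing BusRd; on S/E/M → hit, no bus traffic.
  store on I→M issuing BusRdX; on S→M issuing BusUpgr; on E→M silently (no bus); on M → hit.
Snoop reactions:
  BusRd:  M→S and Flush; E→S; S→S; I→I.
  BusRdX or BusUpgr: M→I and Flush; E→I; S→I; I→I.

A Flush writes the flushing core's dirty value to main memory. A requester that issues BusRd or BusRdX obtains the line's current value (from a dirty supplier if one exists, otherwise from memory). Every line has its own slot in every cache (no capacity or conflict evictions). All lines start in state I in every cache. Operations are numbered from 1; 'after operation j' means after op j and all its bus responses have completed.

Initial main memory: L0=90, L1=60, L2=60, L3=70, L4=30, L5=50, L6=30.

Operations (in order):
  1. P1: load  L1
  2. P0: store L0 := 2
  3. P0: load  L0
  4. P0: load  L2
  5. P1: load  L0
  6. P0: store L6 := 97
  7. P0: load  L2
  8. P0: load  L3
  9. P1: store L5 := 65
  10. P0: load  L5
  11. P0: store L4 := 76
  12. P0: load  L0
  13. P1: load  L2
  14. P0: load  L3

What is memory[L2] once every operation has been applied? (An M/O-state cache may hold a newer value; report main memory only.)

1. P1: load  L1  bus=[BusRd]  L1: P0=I P1=E  mem[L1]=60
2. P0: store L0 := 2  bus=[BusRdX]  L0: P0=M P1=I  mem[L0]=90
3. P0: load  L0  bus=[-]  L0: P0=M P1=I  mem[L0]=90
4. P0: load  L2  bus=[BusRd]  L2: P0=E P1=I  mem[L2]=60
5. P1: load  L0  bus=[BusRd,Flush]  L0: P0=S P1=S  mem[L0]=2
6. P0: store L6 := 97  bus=[BusRdX]  L6: P0=M P1=I  mem[L6]=30
7. P0: load  L2  bus=[-]  L2: P0=E P1=I  mem[L2]=60
8. P0: load  L3  bus=[BusRd]  L3: P0=E P1=I  mem[L3]=70
9. P1: store L5 := 65  bus=[BusRdX]  L5: P0=I P1=M  mem[L5]=50
10. P0: load  L5  bus=[BusRd,Flush]  L5: P0=S P1=S  mem[L5]=65
11. P0: store L4 := 76  bus=[BusRdX]  L4: P0=M P1=I  mem[L4]=30
12. P0: load  L0  bus=[-]  L0: P0=S P1=S  mem[L0]=2
13. P1: load  L2  bus=[BusRd]  L2: P0=S P1=S  mem[L2]=60
14. P0: load  L3  bus=[-]  L3: P0=E P1=I  mem[L3]=70

memory[L2] = 60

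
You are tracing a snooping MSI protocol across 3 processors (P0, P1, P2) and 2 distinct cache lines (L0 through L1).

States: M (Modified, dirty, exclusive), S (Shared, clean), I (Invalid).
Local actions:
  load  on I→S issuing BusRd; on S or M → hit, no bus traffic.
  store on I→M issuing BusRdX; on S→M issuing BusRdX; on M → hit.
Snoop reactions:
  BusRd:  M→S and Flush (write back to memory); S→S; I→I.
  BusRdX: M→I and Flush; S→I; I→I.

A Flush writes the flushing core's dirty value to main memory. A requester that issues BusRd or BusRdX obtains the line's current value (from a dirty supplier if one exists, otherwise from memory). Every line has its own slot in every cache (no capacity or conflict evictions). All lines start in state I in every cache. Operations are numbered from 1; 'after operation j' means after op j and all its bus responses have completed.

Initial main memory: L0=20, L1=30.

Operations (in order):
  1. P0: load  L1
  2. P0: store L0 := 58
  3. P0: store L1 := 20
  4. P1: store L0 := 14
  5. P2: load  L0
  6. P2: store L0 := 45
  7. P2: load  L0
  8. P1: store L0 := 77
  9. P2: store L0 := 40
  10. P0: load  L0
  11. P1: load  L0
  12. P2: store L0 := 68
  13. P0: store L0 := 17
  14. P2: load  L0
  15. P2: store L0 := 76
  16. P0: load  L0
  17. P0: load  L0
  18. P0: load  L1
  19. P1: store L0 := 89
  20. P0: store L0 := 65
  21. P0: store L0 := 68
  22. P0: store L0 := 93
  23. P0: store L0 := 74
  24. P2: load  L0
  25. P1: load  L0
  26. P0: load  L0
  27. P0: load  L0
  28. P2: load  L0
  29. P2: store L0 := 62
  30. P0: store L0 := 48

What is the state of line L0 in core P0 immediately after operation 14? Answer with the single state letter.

step 1: P0: load  L1  ⟶  SII  (L1)  txn=BusRd  M[L1]=30
step 2: P0: store L0 := 58  ⟶  MII  (L0)  txn=BusRdX  M[L0]=20
step 3: P0: store L1 := 20  ⟶  MII  (L1)  txn=BusRdX  M[L1]=30
step 4: P1: store L0 := 14  ⟶  IMI  (L0)  txn=BusRdX+Flush  M[L0]=58
step 5: P2: load  L0  ⟶  ISS  (L0)  txn=BusRd+Flush  M[L0]=14
step 6: P2: store L0 := 45  ⟶  IIM  (L0)  txn=BusRdX  M[L0]=14
step 7: P2: load  L0  ⟶  IIM  (L0)  txn=∅  M[L0]=14
step 8: P1: store L0 := 77  ⟶  IMI  (L0)  txn=BusRdX+Flush  M[L0]=45
step 9: P2: store L0 := 40  ⟶  IIM  (L0)  txn=BusRdX+Flush  M[L0]=77
step 10: P0: load  L0  ⟶  SIS  (L0)  txn=BusRd+Flush  M[L0]=40
step 11: P1: load  L0  ⟶  SSS  (L0)  txn=BusRd  M[L0]=40
step 12: P2: store L0 := 68  ⟶  IIM  (L0)  txn=BusRdX  M[L0]=40
step 13: P0: store L0 := 17  ⟶  MII  (L0)  txn=BusRdX+Flush  M[L0]=68
step 14: P2: load  L0  ⟶  SIS  (L0)  txn=BusRd+Flush  M[L0]=17
step 15: P2: store L0 := 76  ⟶  IIM  (L0)  txn=BusRdX  M[L0]=17
step 16: P0: load  L0  ⟶  SIS  (L0)  txn=BusRd+Flush  M[L0]=76
step 17: P0: load  L0  ⟶  SIS  (L0)  txn=∅  M[L0]=76
step 18: P0: load  L1  ⟶  MII  (L1)  txn=∅  M[L1]=30
step 19: P1: store L0 := 89  ⟶  IMI  (L0)  txn=BusRdX  M[L0]=76
step 20: P0: store L0 := 65  ⟶  MII  (L0)  txn=BusRdX+Flush  M[L0]=89
step 21: P0: store L0 := 68  ⟶  MII  (L0)  txn=∅  M[L0]=89
step 22: P0: store L0 := 93  ⟶  MII  (L0)  txn=∅  M[L0]=89
step 23: P0: store L0 := 74  ⟶  MII  (L0)  txn=∅  M[L0]=89
step 24: P2: load  L0  ⟶  SIS  (L0)  txn=BusRd+Flush  M[L0]=74
step 25: P1: load  L0  ⟶  SSS  (L0)  txn=BusRd  M[L0]=74
step 26: P0: load  L0  ⟶  SSS  (L0)  txn=∅  M[L0]=74
step 27: P0: load  L0  ⟶  SSS  (L0)  txn=∅  M[L0]=74
step 28: P2: load  L0  ⟶  SSS  (L0)  txn=∅  M[L0]=74
step 29: P2: store L0 := 62  ⟶  IIM  (L0)  txn=BusRdX  M[L0]=74
step 30: P0: store L0 := 48  ⟶  MII  (L0)  txn=BusRdX+Flush  M[L0]=62

state = S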